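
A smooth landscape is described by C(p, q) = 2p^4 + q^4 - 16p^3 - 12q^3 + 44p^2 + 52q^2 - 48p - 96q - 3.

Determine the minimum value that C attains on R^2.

-85

C(p,q) separates as A(p) + B(q) − 3, so its minimum is min A + min B − 3.
A'(p) = 8(p - 3)(p - 2)(p - 1) vanishes at p ∈ {1, 2, 3}; B'(q) = 4(q - 4)(q - 3)(q - 2) vanishes at q ∈ {2, 3, 4}.
Local minima of A (where A''>0): A(1)=-18, A(3)=-18. Local minima of B: B(2)=-64, B(4)=-64.
So the global minimum of C is A(1) + B(2) − 3 = -18 − 64 − 3 = -85, attained at (1, 2).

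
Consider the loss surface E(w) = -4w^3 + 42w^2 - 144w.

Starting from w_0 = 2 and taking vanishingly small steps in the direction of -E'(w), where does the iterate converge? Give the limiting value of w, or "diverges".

E'(w) = -12(w - 4)(w - 3), so E'(2) = -24.
Gradient descent moves in the -E' direction, i.e. w is increasing.
The nearest critical point in that direction is w = 3, where E'' = 12 > 0 (a local minimum). The iterate converges there.

3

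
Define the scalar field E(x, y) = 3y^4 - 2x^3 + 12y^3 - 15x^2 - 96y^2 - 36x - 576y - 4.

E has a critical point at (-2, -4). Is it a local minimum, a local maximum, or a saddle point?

saddle point

The mixed partial ∂²E/∂x∂y is 0, so the Hessian at any point is diag(E_xx, E_yy) = diag(-6(2x + 5), 12(3y^2 + 6y - 16)).
At (-2, -4): H = diag(-6, 96).
The eigenvalues have opposite signs, so H is indefinite: a saddle point.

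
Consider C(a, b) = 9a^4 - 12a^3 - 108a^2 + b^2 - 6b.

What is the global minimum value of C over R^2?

-576

C(a,b) separates as P(a) + Q(b), so its minimum is min P + min Q.
P'(a) = 36a(a - 3)(a + 2) vanishes at a ∈ {-2, 0, 3}; Q'(b) = 2b - 6 vanishes at b ∈ {3}.
Local minima of P (where P''>0): P(-2)=-192, P(3)=-567. Local minima of Q: Q(3)=-9.
So the global minimum of C is P(3) + Q(3) = -567 − 9 = -576, attained at (3, 3).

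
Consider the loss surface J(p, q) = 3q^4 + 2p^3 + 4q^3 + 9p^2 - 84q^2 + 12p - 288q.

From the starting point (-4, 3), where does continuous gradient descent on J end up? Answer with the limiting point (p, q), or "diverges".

J is separable, so gradient descent decouples: p follows -∂J/∂p, q follows -∂J/∂q.
∂J/∂p = 6(p + 1)(p + 2); at p=-4 this is 36, so p decreases.
∂J/∂q = 12(q - 4)(q + 2)(q + 3); at q=3 this is -360, so q increases.
The p-coordinate has no critical point in that direction and runs off to infinity.

diverges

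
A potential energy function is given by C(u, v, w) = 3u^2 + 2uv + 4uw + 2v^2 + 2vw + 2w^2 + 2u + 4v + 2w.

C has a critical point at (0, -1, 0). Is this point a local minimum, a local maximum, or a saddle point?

The Hessian is constant: H = [[6, 2, 4], [2, 4, 2], [4, 2, 4]].
Leading principal minors: Δ₁ = 6, Δ₂ = 20, Δ₃ = 24.
All leading minors are positive, so H is positive definite: a local minimum.

local minimum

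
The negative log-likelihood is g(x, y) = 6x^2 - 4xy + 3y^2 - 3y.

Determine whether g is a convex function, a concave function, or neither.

convex

g is quadratic, so its Hessian is the constant matrix H = [[12, -4], [-4, 6]].
det(H) = 56, tr(H) = 18.
det(H) > 0 and tr(H) > 0, so H is positive definite everywhere: convex.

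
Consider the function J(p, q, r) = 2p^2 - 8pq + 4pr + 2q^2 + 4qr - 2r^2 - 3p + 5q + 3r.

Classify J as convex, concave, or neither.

neither

J is quadratic, so its Hessian is the constant matrix H = [[4, -8, 4], [-8, 4, 4], [4, 4, -4]].
Leading principal minors: 4, -48, -192.
Neither pattern holds ⇒ H is indefinite ⇒ neither convex nor concave.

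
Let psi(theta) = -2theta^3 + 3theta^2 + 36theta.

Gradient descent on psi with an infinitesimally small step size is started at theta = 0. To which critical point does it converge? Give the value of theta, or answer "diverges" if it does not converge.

-2

psi'(theta) = -6(theta - 3)(theta + 2), so psi'(0) = 36.
Gradient descent moves in the -psi' direction, i.e. theta is decreasing.
The nearest critical point in that direction is theta = -2, where psi'' = 30 > 0 (a local minimum). The iterate converges there.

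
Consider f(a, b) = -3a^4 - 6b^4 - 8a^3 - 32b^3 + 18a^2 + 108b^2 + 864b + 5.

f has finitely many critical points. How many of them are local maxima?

f separates as a function of a plus a function of b, so ∇f=0 decouples.
∂f/∂a = -12a(a - 1)(a + 3) = 0 at a ∈ {-3, 0, 1}; ∂f/∂b = -24(b - 3)(b + 3)(b + 4) = 0 at b ∈ {-4, -3, 3}.
The Hessian is diagonal: diag(f_aa, f_bb). Second derivatives: f_aa(-3)=-144, f_aa(0)=36, f_aa(1)=-48; f_bb(-4)=-168, f_bb(-3)=144, f_bb(3)=-1008.
Local maxima occur where both diagonal entries negative: (-3, -4), (-3, 3), (1, -4), (1, 3). Count: 4.

4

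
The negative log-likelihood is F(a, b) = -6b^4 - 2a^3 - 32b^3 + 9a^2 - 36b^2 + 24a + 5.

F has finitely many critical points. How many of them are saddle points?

3

F separates as a function of a plus a function of b, so ∇F=0 decouples.
∂F/∂a = -6(a - 4)(a + 1) = 0 at a ∈ {-1, 4}; ∂F/∂b = -24b(b + 1)(b + 3) = 0 at b ∈ {-3, -1, 0}.
The Hessian is diagonal: diag(F_aa, F_bb). Second derivatives: F_aa(-1)=30, F_aa(4)=-30; F_bb(-3)=-144, F_bb(-1)=48, F_bb(0)=-72.
Saddle points occur where the two diagonal entries have opposite signs: (-1, -3), (-1, 0), (4, -1). Count: 3.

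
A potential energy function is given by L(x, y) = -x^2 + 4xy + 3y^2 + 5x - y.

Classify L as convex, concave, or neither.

L is quadratic, so its Hessian is the constant matrix H = [[-2, 4], [4, 6]].
det(H) = -28, tr(H) = 4.
det(H) < 0, so H is indefinite: neither convex nor concave.

neither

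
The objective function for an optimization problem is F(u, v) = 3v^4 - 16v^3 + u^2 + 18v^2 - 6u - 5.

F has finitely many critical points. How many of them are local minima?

F separates as a function of u plus a function of v, so ∇F=0 decouples.
∂F/∂u = 2(u - 3) = 0 at u ∈ {3}; ∂F/∂v = 12v(v - 3)(v - 1) = 0 at v ∈ {0, 1, 3}.
The Hessian is diagonal: diag(F_uu, F_vv). Second derivatives: F_uu(3)=2; F_vv(0)=36, F_vv(1)=-24, F_vv(3)=72.
Local minima occur where both diagonal entries positive: (3, 0), (3, 3). Count: 2.

2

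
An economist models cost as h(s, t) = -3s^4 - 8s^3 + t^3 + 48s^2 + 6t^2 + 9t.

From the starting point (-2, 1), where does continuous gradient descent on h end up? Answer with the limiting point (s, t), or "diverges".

h is separable, so gradient descent decouples: s follows -∂h/∂s, t follows -∂h/∂t.
∂h/∂s = -12s(s - 2)(s + 4); at s=-2 this is -192, so s increases.
∂h/∂t = 3(t + 1)(t + 3); at t=1 this is 24, so t decreases.
s converges to its nearest critical value 0 (a local min of the s-part); t converges to -1. The iterate converges to (0, -1).

(0, -1)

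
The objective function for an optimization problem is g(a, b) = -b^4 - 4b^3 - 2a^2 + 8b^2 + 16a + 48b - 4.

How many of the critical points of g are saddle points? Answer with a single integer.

1

g separates as a function of a plus a function of b, so ∇g=0 decouples.
∂g/∂a = -4(a - 4) = 0 at a ∈ {4}; ∂g/∂b = -4(b - 2)(b + 2)(b + 3) = 0 at b ∈ {-3, -2, 2}.
The Hessian is diagonal: diag(g_aa, g_bb). Second derivatives: g_aa(4)=-4; g_bb(-3)=-20, g_bb(-2)=16, g_bb(2)=-80.
Saddle points occur where the two diagonal entries have opposite signs: (4, -2). Count: 1.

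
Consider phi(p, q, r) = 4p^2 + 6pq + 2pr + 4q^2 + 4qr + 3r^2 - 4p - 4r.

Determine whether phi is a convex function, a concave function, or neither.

convex

phi is quadratic, so its Hessian is the constant matrix H = [[8, 6, 2], [6, 8, 4], [2, 4, 6]].
Leading principal minors: 8, 28, 104.
All positive ⇒ H ≻ 0 ⇒ convex.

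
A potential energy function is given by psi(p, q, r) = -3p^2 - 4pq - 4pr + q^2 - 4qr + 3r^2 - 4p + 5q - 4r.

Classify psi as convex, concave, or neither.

psi is quadratic, so its Hessian is the constant matrix H = [[-6, -4, -4], [-4, 2, -4], [-4, -4, 6]].
Leading principal minors: -6, -28, -232.
Neither pattern holds ⇒ H is indefinite ⇒ neither convex nor concave.

neither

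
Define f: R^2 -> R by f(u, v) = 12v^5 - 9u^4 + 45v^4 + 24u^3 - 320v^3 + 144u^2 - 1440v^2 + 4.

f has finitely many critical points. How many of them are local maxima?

4

f separates as a function of u plus a function of v, so ∇f=0 decouples.
∂f/∂u = -36u(u - 4)(u + 2) = 0 at u ∈ {-2, 0, 4}; ∂f/∂v = 60v(v - 4)(v + 3)(v + 4) = 0 at v ∈ {-4, -3, 0, 4}.
The Hessian is diagonal: diag(f_uu, f_vv). Second derivatives: f_uu(-2)=-432, f_uu(0)=288, f_uu(4)=-864; f_vv(-4)=-1920, f_vv(-3)=1260, f_vv(0)=-2880, f_vv(4)=13440.
Local maxima occur where both diagonal entries negative: (-2, -4), (-2, 0), (4, -4), (4, 0). Count: 4.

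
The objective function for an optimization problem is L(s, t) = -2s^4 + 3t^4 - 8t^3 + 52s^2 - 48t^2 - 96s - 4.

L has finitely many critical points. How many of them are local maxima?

L separates as a function of s plus a function of t, so ∇L=0 decouples.
∂L/∂s = -8(s - 3)(s - 1)(s + 4) = 0 at s ∈ {-4, 1, 3}; ∂L/∂t = 12t(t - 4)(t + 2) = 0 at t ∈ {-2, 0, 4}.
The Hessian is diagonal: diag(L_ss, L_tt). Second derivatives: L_ss(-4)=-280, L_ss(1)=80, L_ss(3)=-112; L_tt(-2)=144, L_tt(0)=-96, L_tt(4)=288.
Local maxima occur where both diagonal entries negative: (-4, 0), (3, 0). Count: 2.

2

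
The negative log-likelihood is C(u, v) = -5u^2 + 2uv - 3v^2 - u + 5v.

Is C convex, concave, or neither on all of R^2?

C is quadratic, so its Hessian is the constant matrix H = [[-10, 2], [2, -6]].
det(H) = 56, tr(H) = -16.
det(H) > 0 and tr(H) < 0, so H is negative definite everywhere: concave.

concave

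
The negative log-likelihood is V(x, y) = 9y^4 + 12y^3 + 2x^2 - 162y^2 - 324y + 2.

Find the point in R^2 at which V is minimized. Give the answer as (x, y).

(0, 3)

V(x,y) separates as P(x) + Q(y) + 2, so its minimum is min P + min Q + 2.
P'(x) = 4x vanishes at x ∈ {0}; Q'(y) = 36(y - 3)(y + 1)(y + 3) vanishes at y ∈ {-3, -1, 3}.
Local minima of P (where P''>0): P(0)=0. Local minima of Q: Q(-3)=-81, Q(3)=-1377.
So the global minimum of V is P(0) + Q(3) + 2 = 0 − 1377 + 2 = -1375, attained at (0, 3).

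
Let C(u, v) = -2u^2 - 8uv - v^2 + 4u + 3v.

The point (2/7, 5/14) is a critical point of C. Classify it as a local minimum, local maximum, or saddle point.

saddle point

The Hessian of C is constant: H = [[-4, -8], [-8, -2]].
det(H) = (-4)·(-2) − (-8)² = -56.
Since det(H) < 0, H is indefinite and the critical point is a saddle point.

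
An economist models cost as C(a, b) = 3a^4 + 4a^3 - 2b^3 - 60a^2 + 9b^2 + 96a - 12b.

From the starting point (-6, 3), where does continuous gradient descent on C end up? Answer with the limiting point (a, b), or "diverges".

diverges

C is separable, so gradient descent decouples: a follows -∂C/∂a, b follows -∂C/∂b.
∂C/∂a = 12(a - 2)(a - 1)(a + 4); at a=-6 this is -1344, so a increases.
∂C/∂b = -6(b - 2)(b - 1); at b=3 this is -12, so b increases.
The b-coordinate has no critical point in that direction and runs off to infinity.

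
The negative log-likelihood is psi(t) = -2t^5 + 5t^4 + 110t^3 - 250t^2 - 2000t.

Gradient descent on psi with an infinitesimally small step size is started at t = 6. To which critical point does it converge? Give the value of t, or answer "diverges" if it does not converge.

psi'(t) = -10(t - 5)(t - 4)(t + 2)(t + 5), so psi'(6) = -1760.
Gradient descent moves in the -psi' direction, i.e. t is increasing.
There is no critical point above t=6, and psi' keeps the same sign, so the iterate runs off to +∞.

diverges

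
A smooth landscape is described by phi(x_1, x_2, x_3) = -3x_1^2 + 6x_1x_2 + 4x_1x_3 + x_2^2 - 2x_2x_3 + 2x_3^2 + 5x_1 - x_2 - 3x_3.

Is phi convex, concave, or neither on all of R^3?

neither

phi is quadratic, so its Hessian is the constant matrix H = [[-6, 6, 4], [6, 2, -2], [4, -2, 4]].
Leading principal minors: -6, -48, -296.
Neither pattern holds ⇒ H is indefinite ⇒ neither convex nor concave.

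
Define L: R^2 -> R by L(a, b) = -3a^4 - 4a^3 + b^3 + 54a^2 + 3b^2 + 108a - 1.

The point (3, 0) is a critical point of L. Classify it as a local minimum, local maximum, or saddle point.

saddle point

The mixed partial ∂²L/∂a∂b is 0, so the Hessian at any point is diag(L_aa, L_bb) = diag(12(-3a^2 - 2a + 9), 6(b + 1)).
At (3, 0): H = diag(-288, 6).
The eigenvalues have opposite signs, so H is indefinite: a saddle point.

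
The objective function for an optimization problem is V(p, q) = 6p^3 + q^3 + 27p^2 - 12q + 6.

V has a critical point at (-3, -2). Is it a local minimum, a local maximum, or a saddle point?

The mixed partial ∂²V/∂p∂q is 0, so the Hessian at any point is diag(V_pp, V_qq) = diag(18(2p + 3), 6q).
At (-3, -2): H = diag(-54, -12).
Both eigenvalues are negative, so H is negative definite: a local maximum.

local maximum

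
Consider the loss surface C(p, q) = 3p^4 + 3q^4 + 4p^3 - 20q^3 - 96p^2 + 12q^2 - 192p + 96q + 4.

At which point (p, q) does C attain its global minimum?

C(p,q) separates as A(p) + B(q) + 4, so its minimum is min A + min B + 4.
A'(p) = 12(p - 4)(p + 1)(p + 4) vanishes at p ∈ {-4, -1, 4}; B'(q) = 12(q - 4)(q - 2)(q + 1) vanishes at q ∈ {-1, 2, 4}.
Local minima of A (where A''>0): A(-4)=-256, A(4)=-1280. Local minima of B: B(-1)=-61, B(4)=64.
So the global minimum of C is A(4) + B(-1) + 4 = -1280 − 61 + 4 = -1337, attained at (4, -1).

(4, -1)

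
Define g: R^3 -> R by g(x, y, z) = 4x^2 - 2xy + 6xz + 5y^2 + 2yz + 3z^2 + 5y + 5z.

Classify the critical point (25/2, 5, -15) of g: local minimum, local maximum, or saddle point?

The Hessian is constant: H = [[8, -2, 6], [-2, 10, 2], [6, 2, 6]].
Leading principal minors: Δ₁ = 8, Δ₂ = 76, Δ₃ = 16.
All leading minors are positive, so H is positive definite: a local minimum.

local minimum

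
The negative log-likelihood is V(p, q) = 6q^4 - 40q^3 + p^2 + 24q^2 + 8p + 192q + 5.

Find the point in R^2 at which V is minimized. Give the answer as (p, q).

V(p,q) separates as A(p) + B(q) + 5, so its minimum is min A + min B + 5.
A'(p) = 2p + 8 vanishes at p ∈ {-4}; B'(q) = 24(q - 4)(q - 2)(q + 1) vanishes at q ∈ {-1, 2, 4}.
Local minima of A (where A''>0): A(-4)=-16. Local minima of B: B(-1)=-122, B(4)=128.
So the global minimum of V is A(-4) + B(-1) + 5 = -16 − 122 + 5 = -133, attained at (-4, -1).

(-4, -1)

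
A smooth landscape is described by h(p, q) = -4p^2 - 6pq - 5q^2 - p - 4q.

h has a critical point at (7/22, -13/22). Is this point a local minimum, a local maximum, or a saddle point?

local maximum

The Hessian of h is constant: H = [[-8, -6], [-6, -10]].
det(H) = (-8)·(-10) − (-6)² = 44.
det(H) > 0 and tr(H) = -18 < 0, so H is negative definite and the point is a local maximum.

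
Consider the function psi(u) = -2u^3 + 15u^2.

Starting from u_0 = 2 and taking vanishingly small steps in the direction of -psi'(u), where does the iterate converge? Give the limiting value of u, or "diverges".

0

psi'(u) = -6u(u - 5), so psi'(2) = 36.
Gradient descent moves in the -psi' direction, i.e. u is decreasing.
The nearest critical point in that direction is u = 0, where psi'' = 30 > 0 (a local minimum). The iterate converges there.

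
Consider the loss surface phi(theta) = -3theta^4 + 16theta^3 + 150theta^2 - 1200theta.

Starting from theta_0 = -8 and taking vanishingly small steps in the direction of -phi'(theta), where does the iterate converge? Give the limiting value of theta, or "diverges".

phi'(theta) = -12(theta - 5)(theta - 4)(theta + 5), so phi'(-8) = 5616.
Gradient descent moves in the -phi' direction, i.e. theta is decreasing.
There is no critical point below theta=-8, and phi' keeps the same sign, so the iterate runs off to −∞.

diverges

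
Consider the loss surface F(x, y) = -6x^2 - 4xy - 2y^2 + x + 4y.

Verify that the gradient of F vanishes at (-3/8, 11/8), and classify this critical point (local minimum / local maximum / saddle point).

local maximum

∇F = (-12x - 4y + 1, -4x - 4y + 4); substituting (-3/8, 11/8) gives ∇F = (0, 0), so (-3/8, 11/8) is indeed a critical point.
The Hessian of F is constant: H = [[-12, -4], [-4, -4]].
det(H) = (-12)·(-4) − (-4)² = 32.
det(H) > 0 and tr(H) = -16 < 0, so H is negative definite and the point is a local maximum.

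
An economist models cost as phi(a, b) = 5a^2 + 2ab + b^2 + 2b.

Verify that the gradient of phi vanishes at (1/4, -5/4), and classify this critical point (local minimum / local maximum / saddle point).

∇phi = (10a + 2b, 2a + 2b + 2); substituting (1/4, -5/4) gives ∇phi = (0, 0), so (1/4, -5/4) is indeed a critical point.
The Hessian of phi is constant: H = [[10, 2], [2, 2]].
det(H) = 10·2 − 2² = 16.
det(H) > 0 and tr(H) = 12 > 0, so H is positive definite and the point is a local minimum.

local minimum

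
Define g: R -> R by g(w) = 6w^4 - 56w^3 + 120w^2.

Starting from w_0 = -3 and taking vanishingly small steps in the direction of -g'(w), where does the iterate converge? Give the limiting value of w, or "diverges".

g'(w) = 24w(w - 5)(w - 2), so g'(-3) = -2880.
Gradient descent moves in the -g' direction, i.e. w is increasing.
The nearest critical point in that direction is w = 0, where g'' = 240 > 0 (a local minimum). The iterate converges there.

0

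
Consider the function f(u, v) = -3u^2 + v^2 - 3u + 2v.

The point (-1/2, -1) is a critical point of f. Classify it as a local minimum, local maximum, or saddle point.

The Hessian of f is constant: H = [[-6, 0], [0, 2]].
det(H) = (-6)·2 − 0² = -12.
Since det(H) < 0, H is indefinite and the critical point is a saddle point.

saddle point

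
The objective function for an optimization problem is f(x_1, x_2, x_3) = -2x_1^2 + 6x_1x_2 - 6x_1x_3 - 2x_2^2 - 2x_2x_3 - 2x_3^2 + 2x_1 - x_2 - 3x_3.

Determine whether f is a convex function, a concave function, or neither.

neither

f is quadratic, so its Hessian is the constant matrix H = [[-4, 6, -6], [6, -4, -2], [-6, -2, -4]].
Leading principal minors: -4, -20, 384.
Neither pattern holds ⇒ H is indefinite ⇒ neither convex nor concave.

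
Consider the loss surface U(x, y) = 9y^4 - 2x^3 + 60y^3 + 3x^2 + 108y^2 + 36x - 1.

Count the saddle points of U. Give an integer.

U separates as a function of x plus a function of y, so ∇U=0 decouples.
∂U/∂x = -6(x - 3)(x + 2) = 0 at x ∈ {-2, 3}; ∂U/∂y = 36y(y + 2)(y + 3) = 0 at y ∈ {-3, -2, 0}.
The Hessian is diagonal: diag(U_xx, U_yy). Second derivatives: U_xx(-2)=30, U_xx(3)=-30; U_yy(-3)=108, U_yy(-2)=-72, U_yy(0)=216.
Saddle points occur where the two diagonal entries have opposite signs: (-2, -2), (3, -3), (3, 0). Count: 3.

3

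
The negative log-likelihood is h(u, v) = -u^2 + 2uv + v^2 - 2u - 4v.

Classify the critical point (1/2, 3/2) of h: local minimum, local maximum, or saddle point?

The Hessian of h is constant: H = [[-2, 2], [2, 2]].
det(H) = (-2)·2 − 2² = -8.
Since det(H) < 0, H is indefinite and the critical point is a saddle point.

saddle point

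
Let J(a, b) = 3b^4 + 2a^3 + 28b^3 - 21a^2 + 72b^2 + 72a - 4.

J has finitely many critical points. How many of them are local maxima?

1

J separates as a function of a plus a function of b, so ∇J=0 decouples.
∂J/∂a = 6(a - 4)(a - 3) = 0 at a ∈ {3, 4}; ∂J/∂b = 12b(b + 3)(b + 4) = 0 at b ∈ {-4, -3, 0}.
The Hessian is diagonal: diag(J_aa, J_bb). Second derivatives: J_aa(3)=-6, J_aa(4)=6; J_bb(-4)=48, J_bb(-3)=-36, J_bb(0)=144.
Local maxima occur where both diagonal entries negative: (3, -3). Count: 1.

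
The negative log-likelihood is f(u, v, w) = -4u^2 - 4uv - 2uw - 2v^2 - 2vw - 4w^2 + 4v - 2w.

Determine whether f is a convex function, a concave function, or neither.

f is quadratic, so its Hessian is the constant matrix H = [[-8, -4, -2], [-4, -4, -2], [-2, -2, -8]].
Leading principal minors: -8, 16, -112.
Signs alternate −, +, − ⇒ H ≺ 0 ⇒ concave.

concave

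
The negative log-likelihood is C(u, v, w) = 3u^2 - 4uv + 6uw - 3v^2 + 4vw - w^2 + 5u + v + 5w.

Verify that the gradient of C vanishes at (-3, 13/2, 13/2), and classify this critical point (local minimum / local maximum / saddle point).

saddle point

∇C = (6u - 4v + 6w + 5, -4u - 6v + 4w + 1, 6u + 4v - 2w + 5); substituting (-3, 13/2, 13/2) gives ∇C = (0, 0, 0), so (-3, 13/2, 13/2) is indeed a critical point.
The Hessian is constant: H = [[6, -4, 6], [-4, -6, 4], [6, 4, -2]].
Leading principal minors: Δ₁ = 6, Δ₂ = -52, Δ₃ = 32.
The minors fit neither the all-positive nor the alternating-sign pattern, so H is indefinite: a saddle point.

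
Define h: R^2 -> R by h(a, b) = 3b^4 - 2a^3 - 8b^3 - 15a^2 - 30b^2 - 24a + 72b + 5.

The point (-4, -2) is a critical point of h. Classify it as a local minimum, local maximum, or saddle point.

local minimum

The mixed partial ∂²h/∂a∂b is 0, so the Hessian at any point is diag(h_aa, h_bb) = diag(-6(2a + 5), 12(3b^2 - 4b - 5)).
At (-4, -2): H = diag(18, 180).
Both eigenvalues are positive, so H is positive definite: a local minimum.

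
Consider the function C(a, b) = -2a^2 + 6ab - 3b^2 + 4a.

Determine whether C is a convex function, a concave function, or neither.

neither

C is quadratic, so its Hessian is the constant matrix H = [[-4, 6], [6, -6]].
det(H) = -12, tr(H) = -10.
det(H) < 0, so H is indefinite: neither convex nor concave.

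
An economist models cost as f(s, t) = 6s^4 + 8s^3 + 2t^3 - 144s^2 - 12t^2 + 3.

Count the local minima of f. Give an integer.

2

f separates as a function of s plus a function of t, so ∇f=0 decouples.
∂f/∂s = 24s(s - 3)(s + 4) = 0 at s ∈ {-4, 0, 3}; ∂f/∂t = 6t(t - 4) = 0 at t ∈ {0, 4}.
The Hessian is diagonal: diag(f_ss, f_tt). Second derivatives: f_ss(-4)=672, f_ss(0)=-288, f_ss(3)=504; f_tt(0)=-24, f_tt(4)=24.
Local minima occur where both diagonal entries positive: (-4, 4), (3, 4). Count: 2.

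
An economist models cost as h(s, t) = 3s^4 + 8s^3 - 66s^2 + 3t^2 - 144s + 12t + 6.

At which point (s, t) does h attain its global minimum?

(3, -2)

h(s,t) separates as P(s) + Q(t) + 6, so its minimum is min P + min Q + 6.
P'(s) = 12(s - 3)(s + 1)(s + 4) vanishes at s ∈ {-4, -1, 3}; Q'(t) = 6(t + 2) vanishes at t ∈ {-2}.
Local minima of P (where P''>0): P(-4)=-224, P(3)=-567. Local minima of Q: Q(-2)=-12.
So the global minimum of h is P(3) + Q(-2) + 6 = -567 − 12 + 6 = -573, attained at (3, -2).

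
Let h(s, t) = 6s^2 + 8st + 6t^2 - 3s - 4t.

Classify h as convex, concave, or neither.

convex

h is quadratic, so its Hessian is the constant matrix H = [[12, 8], [8, 12]].
det(H) = 80, tr(H) = 24.
det(H) > 0 and tr(H) > 0, so H is positive definite everywhere: convex.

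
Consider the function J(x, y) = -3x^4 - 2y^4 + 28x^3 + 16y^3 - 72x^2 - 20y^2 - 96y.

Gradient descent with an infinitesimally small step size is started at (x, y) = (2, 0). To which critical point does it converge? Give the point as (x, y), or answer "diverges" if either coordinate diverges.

(3, 3)

J is separable, so gradient descent decouples: x follows -∂J/∂x, y follows -∂J/∂y.
∂J/∂x = -12x(x - 4)(x - 3); at x=2 this is -48, so x increases.
∂J/∂y = -8(y - 4)(y - 3)(y + 1); at y=0 this is -96, so y increases.
x converges to its nearest critical value 3 (a local min of the x-part); y converges to 3. The iterate converges to (3, 3).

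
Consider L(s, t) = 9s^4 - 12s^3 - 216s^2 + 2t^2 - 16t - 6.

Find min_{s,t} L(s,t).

-1958

L(s,t) separates as P(s) + Q(t) − 6, so its minimum is min P + min Q − 6.
P'(s) = 36s(s - 4)(s + 3) vanishes at s ∈ {-3, 0, 4}; Q'(t) = 4(t - 4) vanishes at t ∈ {4}.
Local minima of P (where P''>0): P(-3)=-891, P(4)=-1920. Local minima of Q: Q(4)=-32.
So the global minimum of L is P(4) + Q(4) − 6 = -1920 − 32 − 6 = -1958, attained at (4, 4).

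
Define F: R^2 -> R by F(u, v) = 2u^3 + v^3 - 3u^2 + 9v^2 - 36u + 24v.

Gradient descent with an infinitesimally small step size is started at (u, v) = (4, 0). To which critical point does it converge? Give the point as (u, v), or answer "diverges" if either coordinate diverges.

F is separable, so gradient descent decouples: u follows -∂F/∂u, v follows -∂F/∂v.
∂F/∂u = 6(u - 3)(u + 2); at u=4 this is 36, so u decreases.
∂F/∂v = 3(v + 2)(v + 4); at v=0 this is 24, so v decreases.
u converges to its nearest critical value 3 (a local min of the u-part); v converges to -2. The iterate converges to (3, -2).

(3, -2)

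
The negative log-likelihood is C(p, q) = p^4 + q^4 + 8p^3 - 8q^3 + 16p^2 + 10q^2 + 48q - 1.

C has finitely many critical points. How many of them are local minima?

4

C separates as a function of p plus a function of q, so ∇C=0 decouples.
∂C/∂p = 4p(p + 2)(p + 4) = 0 at p ∈ {-4, -2, 0}; ∂C/∂q = 4(q - 4)(q - 3)(q + 1) = 0 at q ∈ {-1, 3, 4}.
The Hessian is diagonal: diag(C_pp, C_qq). Second derivatives: C_pp(-4)=32, C_pp(-2)=-16, C_pp(0)=32; C_qq(-1)=80, C_qq(3)=-16, C_qq(4)=20.
Local minima occur where both diagonal entries positive: (-4, -1), (-4, 4), (0, -1), (0, 4). Count: 4.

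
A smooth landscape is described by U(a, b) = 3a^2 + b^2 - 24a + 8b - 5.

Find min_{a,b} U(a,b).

U(a,b) separates as P(a) + Q(b) − 5, so its minimum is min P + min Q − 5.
P'(a) = 6a - 24 vanishes at a ∈ {4}; Q'(b) = 2b + 8 vanishes at b ∈ {-4}.
Local minima of P (where P''>0): P(4)=-48. Local minima of Q: Q(-4)=-16.
So the global minimum of U is P(4) + Q(-4) − 5 = -48 − 16 − 5 = -69, attained at (4, -4).

-69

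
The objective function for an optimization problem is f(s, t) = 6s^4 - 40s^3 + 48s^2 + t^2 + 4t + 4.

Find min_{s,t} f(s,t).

-256

f(s,t) separates as P(s) + Q(t) + 4, so its minimum is min P + min Q + 4.
P'(s) = 24s(s - 4)(s - 1) vanishes at s ∈ {0, 1, 4}; Q'(t) = 2(t + 2) vanishes at t ∈ {-2}.
Local minima of P (where P''>0): P(0)=0, P(4)=-256. Local minima of Q: Q(-2)=-4.
So the global minimum of f is P(4) + Q(-2) + 4 = -256 − 4 + 4 = -256, attained at (4, -2).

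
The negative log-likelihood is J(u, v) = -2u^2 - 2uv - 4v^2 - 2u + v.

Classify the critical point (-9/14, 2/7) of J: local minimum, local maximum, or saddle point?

local maximum

The Hessian of J is constant: H = [[-4, -2], [-2, -8]].
det(H) = (-4)·(-8) − (-2)² = 28.
det(H) > 0 and tr(H) = -12 < 0, so H is negative definite and the point is a local maximum.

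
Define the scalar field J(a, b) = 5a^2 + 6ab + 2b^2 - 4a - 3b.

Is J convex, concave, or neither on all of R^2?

J is quadratic, so its Hessian is the constant matrix H = [[10, 6], [6, 4]].
det(H) = 4, tr(H) = 14.
det(H) > 0 and tr(H) > 0, so H is positive definite everywhere: convex.

convex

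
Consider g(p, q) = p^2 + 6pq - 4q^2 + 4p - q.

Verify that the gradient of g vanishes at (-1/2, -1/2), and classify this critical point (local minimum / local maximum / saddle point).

saddle point

∇g = (2p + 6q + 4, 6p - 8q - 1); substituting (-1/2, -1/2) gives ∇g = (0, 0), so (-1/2, -1/2) is indeed a critical point.
The Hessian of g is constant: H = [[2, 6], [6, -8]].
det(H) = 2·(-8) − 6² = -52.
Since det(H) < 0, H is indefinite and the critical point is a saddle point.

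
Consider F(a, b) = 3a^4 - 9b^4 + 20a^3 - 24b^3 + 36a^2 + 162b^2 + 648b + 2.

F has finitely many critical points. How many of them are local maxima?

F separates as a function of a plus a function of b, so ∇F=0 decouples.
∂F/∂a = 12a(a + 2)(a + 3) = 0 at a ∈ {-3, -2, 0}; ∂F/∂b = -36(b - 3)(b + 2)(b + 3) = 0 at b ∈ {-3, -2, 3}.
The Hessian is diagonal: diag(F_aa, F_bb). Second derivatives: F_aa(-3)=36, F_aa(-2)=-24, F_aa(0)=72; F_bb(-3)=-216, F_bb(-2)=180, F_bb(3)=-1080.
Local maxima occur where both diagonal entries negative: (-2, -3), (-2, 3). Count: 2.

2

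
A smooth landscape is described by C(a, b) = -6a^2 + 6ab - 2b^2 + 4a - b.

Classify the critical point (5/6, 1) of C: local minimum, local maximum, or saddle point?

The Hessian of C is constant: H = [[-12, 6], [6, -4]].
det(H) = (-12)·(-4) − 6² = 12.
det(H) > 0 and tr(H) = -16 < 0, so H is negative definite and the point is a local maximum.

local maximum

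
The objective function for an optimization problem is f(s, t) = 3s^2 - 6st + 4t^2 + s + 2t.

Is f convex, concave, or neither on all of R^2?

f is quadratic, so its Hessian is the constant matrix H = [[6, -6], [-6, 8]].
det(H) = 12, tr(H) = 14.
det(H) > 0 and tr(H) > 0, so H is positive definite everywhere: convex.

convex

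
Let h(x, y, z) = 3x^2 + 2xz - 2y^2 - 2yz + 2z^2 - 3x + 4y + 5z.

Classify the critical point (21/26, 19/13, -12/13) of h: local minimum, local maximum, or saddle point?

saddle point

The Hessian is constant: H = [[6, 0, 2], [0, -4, -2], [2, -2, 4]].
Leading principal minors: Δ₁ = 6, Δ₂ = -24, Δ₃ = -104.
The minors fit neither the all-positive nor the alternating-sign pattern, so H is indefinite: a saddle point.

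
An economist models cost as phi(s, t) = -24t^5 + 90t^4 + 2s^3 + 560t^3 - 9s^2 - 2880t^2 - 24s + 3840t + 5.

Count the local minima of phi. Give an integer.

2

phi separates as a function of s plus a function of t, so ∇phi=0 decouples.
∂phi/∂s = 6(s - 4)(s + 1) = 0 at s ∈ {-1, 4}; ∂phi/∂t = -120(t - 4)(t - 2)(t - 1)(t + 4) = 0 at t ∈ {-4, 1, 2, 4}.
The Hessian is diagonal: diag(phi_ss, phi_tt). Second derivatives: phi_ss(-1)=-30, phi_ss(4)=30; phi_tt(-4)=28800, phi_tt(1)=-1800, phi_tt(2)=1440, phi_tt(4)=-5760.
Local minima occur where both diagonal entries positive: (4, -4), (4, 2). Count: 2.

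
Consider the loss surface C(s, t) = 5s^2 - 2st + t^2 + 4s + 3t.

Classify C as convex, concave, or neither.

convex

C is quadratic, so its Hessian is the constant matrix H = [[10, -2], [-2, 2]].
det(H) = 16, tr(H) = 12.
det(H) > 0 and tr(H) > 0, so H is positive definite everywhere: convex.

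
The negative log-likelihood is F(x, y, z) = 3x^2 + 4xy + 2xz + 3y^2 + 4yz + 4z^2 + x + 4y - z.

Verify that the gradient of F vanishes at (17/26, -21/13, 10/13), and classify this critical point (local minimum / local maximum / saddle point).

local minimum

∇F = (6x + 4y + 2z + 1, 4x + 6y + 4z + 4, 2x + 4y + 8z - 1); substituting (17/26, -21/13, 10/13) gives ∇F = (0, 0, 0), so (17/26, -21/13, 10/13) is indeed a critical point.
The Hessian is constant: H = [[6, 4, 2], [4, 6, 4], [2, 4, 8]].
Leading principal minors: Δ₁ = 6, Δ₂ = 20, Δ₃ = 104.
All leading minors are positive, so H is positive definite: a local minimum.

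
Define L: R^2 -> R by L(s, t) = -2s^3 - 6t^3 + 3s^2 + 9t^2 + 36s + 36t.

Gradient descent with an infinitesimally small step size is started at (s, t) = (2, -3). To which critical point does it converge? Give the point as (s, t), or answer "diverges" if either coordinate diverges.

L is separable, so gradient descent decouples: s follows -∂L/∂s, t follows -∂L/∂t.
∂L/∂s = -6(s - 3)(s + 2); at s=2 this is 24, so s decreases.
∂L/∂t = -18(t - 2)(t + 1); at t=-3 this is -180, so t increases.
s converges to its nearest critical value -2 (a local min of the s-part); t converges to -1. The iterate converges to (-2, -1).

(-2, -1)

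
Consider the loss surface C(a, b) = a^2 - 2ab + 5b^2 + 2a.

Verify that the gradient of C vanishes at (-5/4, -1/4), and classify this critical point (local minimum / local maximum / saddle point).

local minimum

∇C = (2a - 2b + 2, -2a + 10b); substituting (-5/4, -1/4) gives ∇C = (0, 0), so (-5/4, -1/4) is indeed a critical point.
The Hessian of C is constant: H = [[2, -2], [-2, 10]].
det(H) = 2·10 − (-2)² = 16.
det(H) > 0 and tr(H) = 12 > 0, so H is positive definite and the point is a local minimum.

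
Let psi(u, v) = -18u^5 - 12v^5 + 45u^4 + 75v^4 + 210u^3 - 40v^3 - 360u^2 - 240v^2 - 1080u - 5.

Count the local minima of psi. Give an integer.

psi separates as a function of u plus a function of v, so ∇psi=0 decouples.
∂psi/∂u = -90(u - 3)(u - 2)(u + 1)(u + 2) = 0 at u ∈ {-2, -1, 2, 3}; ∂psi/∂v = -60v(v - 4)(v - 2)(v + 1) = 0 at v ∈ {-1, 0, 2, 4}.
The Hessian is diagonal: diag(psi_uu, psi_vv). Second derivatives: psi_uu(-2)=1800, psi_uu(-1)=-1080, psi_uu(2)=1080, psi_uu(3)=-1800; psi_vv(-1)=900, psi_vv(0)=-480, psi_vv(2)=720, psi_vv(4)=-2400.
Local minima occur where both diagonal entries positive: (-2, -1), (-2, 2), (2, -1), (2, 2). Count: 4.

4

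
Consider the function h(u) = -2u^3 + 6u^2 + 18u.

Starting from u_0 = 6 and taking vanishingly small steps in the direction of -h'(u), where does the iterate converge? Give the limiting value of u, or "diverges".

h'(u) = -6(u - 3)(u + 1), so h'(6) = -126.
Gradient descent moves in the -h' direction, i.e. u is increasing.
There is no critical point above u=6, and h' keeps the same sign, so the iterate runs off to +∞.

diverges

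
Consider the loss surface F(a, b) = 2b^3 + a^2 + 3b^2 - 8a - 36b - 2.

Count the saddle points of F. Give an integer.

F separates as a function of a plus a function of b, so ∇F=0 decouples.
∂F/∂a = 2(a - 4) = 0 at a ∈ {4}; ∂F/∂b = 6(b - 2)(b + 3) = 0 at b ∈ {-3, 2}.
The Hessian is diagonal: diag(F_aa, F_bb). Second derivatives: F_aa(4)=2; F_bb(-3)=-30, F_bb(2)=30.
Saddle points occur where the two diagonal entries have opposite signs: (4, -3). Count: 1.

1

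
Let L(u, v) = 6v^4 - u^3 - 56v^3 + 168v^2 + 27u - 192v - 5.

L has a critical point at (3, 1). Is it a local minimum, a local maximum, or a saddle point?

The mixed partial ∂²L/∂u∂v is 0, so the Hessian at any point is diag(L_uu, L_vv) = diag(-6u, 24(3v^2 - 14v + 14)).
At (3, 1): H = diag(-18, 72).
The eigenvalues have opposite signs, so H is indefinite: a saddle point.

saddle point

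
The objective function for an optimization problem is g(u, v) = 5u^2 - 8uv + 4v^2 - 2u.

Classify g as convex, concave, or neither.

g is quadratic, so its Hessian is the constant matrix H = [[10, -8], [-8, 8]].
det(H) = 16, tr(H) = 18.
det(H) > 0 and tr(H) > 0, so H is positive definite everywhere: convex.

convex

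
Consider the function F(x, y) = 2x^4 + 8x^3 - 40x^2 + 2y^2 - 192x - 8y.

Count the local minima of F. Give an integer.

2

F separates as a function of x plus a function of y, so ∇F=0 decouples.
∂F/∂x = 8(x - 3)(x + 2)(x + 4) = 0 at x ∈ {-4, -2, 3}; ∂F/∂y = 4(y - 2) = 0 at y ∈ {2}.
The Hessian is diagonal: diag(F_xx, F_yy). Second derivatives: F_xx(-4)=112, F_xx(-2)=-80, F_xx(3)=280; F_yy(2)=4.
Local minima occur where both diagonal entries positive: (-4, 2), (3, 2). Count: 2.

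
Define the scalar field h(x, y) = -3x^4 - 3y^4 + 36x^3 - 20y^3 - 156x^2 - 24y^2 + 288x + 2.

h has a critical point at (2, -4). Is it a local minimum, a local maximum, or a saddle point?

The mixed partial ∂²h/∂x∂y is 0, so the Hessian at any point is diag(h_xx, h_yy) = diag(12(-3x^2 + 18x - 26), -12(3y^2 + 10y + 4)).
At (2, -4): H = diag(-24, -144).
Both eigenvalues are negative, so H is negative definite: a local maximum.

local maximum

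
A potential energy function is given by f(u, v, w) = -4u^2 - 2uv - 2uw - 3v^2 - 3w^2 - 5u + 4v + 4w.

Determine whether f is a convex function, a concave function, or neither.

f is quadratic, so its Hessian is the constant matrix H = [[-8, -2, -2], [-2, -6, 0], [-2, 0, -6]].
Leading principal minors: -8, 44, -240.
Signs alternate −, +, − ⇒ H ≺ 0 ⇒ concave.

concave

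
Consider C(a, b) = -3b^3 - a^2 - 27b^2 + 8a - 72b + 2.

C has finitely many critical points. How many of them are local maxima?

C separates as a function of a plus a function of b, so ∇C=0 decouples.
∂C/∂a = -2(a - 4) = 0 at a ∈ {4}; ∂C/∂b = -9(b + 2)(b + 4) = 0 at b ∈ {-4, -2}.
The Hessian is diagonal: diag(C_aa, C_bb). Second derivatives: C_aa(4)=-2; C_bb(-4)=18, C_bb(-2)=-18.
Local maxima occur where both diagonal entries negative: (4, -2). Count: 1.

1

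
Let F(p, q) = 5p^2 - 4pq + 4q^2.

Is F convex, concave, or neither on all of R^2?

convex

F is quadratic, so its Hessian is the constant matrix H = [[10, -4], [-4, 8]].
det(H) = 64, tr(H) = 18.
det(H) > 0 and tr(H) > 0, so H is positive definite everywhere: convex.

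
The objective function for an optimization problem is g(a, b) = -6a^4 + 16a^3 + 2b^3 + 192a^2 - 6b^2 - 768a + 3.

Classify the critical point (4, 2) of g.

The mixed partial ∂²g/∂a∂b is 0, so the Hessian at any point is diag(g_aa, g_bb) = diag(24(-3a^2 + 4a + 16), 12(b - 1)).
At (4, 2): H = diag(-384, 12).
The eigenvalues have opposite signs, so H is indefinite: a saddle point.

saddle point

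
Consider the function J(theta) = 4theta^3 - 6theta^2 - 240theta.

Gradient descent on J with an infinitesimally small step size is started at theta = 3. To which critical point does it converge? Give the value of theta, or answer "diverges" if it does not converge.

J'(theta) = 12(theta - 5)(theta + 4), so J'(3) = -168.
Gradient descent moves in the -J' direction, i.e. theta is increasing.
The nearest critical point in that direction is theta = 5, where J'' = 108 > 0 (a local minimum). The iterate converges there.

5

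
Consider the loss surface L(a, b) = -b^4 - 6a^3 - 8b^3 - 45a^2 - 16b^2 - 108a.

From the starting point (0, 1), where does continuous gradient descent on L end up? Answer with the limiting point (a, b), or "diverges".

L is separable, so gradient descent decouples: a follows -∂L/∂a, b follows -∂L/∂b.
∂L/∂a = -18(a + 2)(a + 3); at a=0 this is -108, so a increases.
∂L/∂b = -4b(b + 2)(b + 4); at b=1 this is -60, so b increases.
The a-coordinate has no critical point in that direction and runs off to infinity.

diverges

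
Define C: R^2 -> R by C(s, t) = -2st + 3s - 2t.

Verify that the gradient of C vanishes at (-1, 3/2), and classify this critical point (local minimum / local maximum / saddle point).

saddle point

∇C = (-2t + 3, -2s - 2); substituting (-1, 3/2) gives ∇C = (0, 0), so (-1, 3/2) is indeed a critical point.
The Hessian of C is constant: H = [[0, -2], [-2, 0]].
det(H) = 0·0 − (-2)² = -4.
Since det(H) < 0, H is indefinite and the critical point is a saddle point.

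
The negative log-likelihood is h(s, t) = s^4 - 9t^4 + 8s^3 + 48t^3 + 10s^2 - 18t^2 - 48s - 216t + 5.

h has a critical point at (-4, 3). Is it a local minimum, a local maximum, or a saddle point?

saddle point

The mixed partial ∂²h/∂s∂t is 0, so the Hessian at any point is diag(h_ss, h_tt) = diag(4(3s^2 + 12s + 5), 36(-3t^2 + 8t - 1)).
At (-4, 3): H = diag(20, -144).
The eigenvalues have opposite signs, so H is indefinite: a saddle point.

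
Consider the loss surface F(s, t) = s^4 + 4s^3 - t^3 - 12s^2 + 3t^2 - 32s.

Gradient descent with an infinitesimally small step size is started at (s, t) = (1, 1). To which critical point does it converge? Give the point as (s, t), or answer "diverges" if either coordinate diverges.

F is separable, so gradient descent decouples: s follows -∂F/∂s, t follows -∂F/∂t.
∂F/∂s = 4(s - 2)(s + 1)(s + 4); at s=1 this is -40, so s increases.
∂F/∂t = -3t(t - 2); at t=1 this is 3, so t decreases.
s converges to its nearest critical value 2 (a local min of the s-part); t converges to 0. The iterate converges to (2, 0).

(2, 0)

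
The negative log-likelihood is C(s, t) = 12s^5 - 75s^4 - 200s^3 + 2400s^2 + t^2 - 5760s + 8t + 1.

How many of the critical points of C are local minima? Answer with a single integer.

2

C separates as a function of s plus a function of t, so ∇C=0 decouples.
∂C/∂s = 60(s - 4)(s - 3)(s - 2)(s + 4) = 0 at s ∈ {-4, 2, 3, 4}; ∂C/∂t = 2(t + 4) = 0 at t ∈ {-4}.
The Hessian is diagonal: diag(C_ss, C_tt). Second derivatives: C_ss(-4)=-20160, C_ss(2)=720, C_ss(3)=-420, C_ss(4)=960; C_tt(-4)=2.
Local minima occur where both diagonal entries positive: (2, -4), (4, -4). Count: 2.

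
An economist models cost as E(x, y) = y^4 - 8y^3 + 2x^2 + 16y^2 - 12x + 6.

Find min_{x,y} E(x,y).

-12

E(x,y) separates as P(x) + Q(y) + 6, so its minimum is min P + min Q + 6.
P'(x) = 4x - 12 vanishes at x ∈ {3}; Q'(y) = 4y(y - 4)(y - 2) vanishes at y ∈ {0, 2, 4}.
Local minima of P (where P''>0): P(3)=-18. Local minima of Q: Q(0)=0, Q(4)=0.
So the global minimum of E is P(3) + Q(0) + 6 = -18 + 0 + 6 = -12, attained at (3, 0).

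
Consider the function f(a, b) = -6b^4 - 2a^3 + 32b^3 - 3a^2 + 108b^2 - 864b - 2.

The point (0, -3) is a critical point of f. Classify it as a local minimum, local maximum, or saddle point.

local maximum

The mixed partial ∂²f/∂a∂b is 0, so the Hessian at any point is diag(f_aa, f_bb) = diag(-6(2a + 1), 24(-3b^2 + 8b + 9)).
At (0, -3): H = diag(-6, -1008).
Both eigenvalues are negative, so H is negative definite: a local maximum.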